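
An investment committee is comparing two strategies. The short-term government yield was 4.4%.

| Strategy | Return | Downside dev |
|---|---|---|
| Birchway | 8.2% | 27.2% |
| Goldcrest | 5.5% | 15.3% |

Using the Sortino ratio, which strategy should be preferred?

Birchway

Birchway: Sortino ratio = (8.2% − 4.4%) / 27.2% = 0.140
Goldcrest: Sortino ratio = (5.5% − 4.4%) / 15.3% = 0.072
Highest: Birchway (0.140).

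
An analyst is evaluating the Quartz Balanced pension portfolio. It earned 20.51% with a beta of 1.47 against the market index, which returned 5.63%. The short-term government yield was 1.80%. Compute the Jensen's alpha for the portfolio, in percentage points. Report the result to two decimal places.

13.08

CAPM expected return = Rf + β(Rm − Rf) = 1.80% + 1.47 × (5.63% − 1.80%) = 1.8 + 1.47 × 3.83 = 7.4301%
Jensen's α = Rp − E[R] = 20.51% − 7.4301% = 13.0799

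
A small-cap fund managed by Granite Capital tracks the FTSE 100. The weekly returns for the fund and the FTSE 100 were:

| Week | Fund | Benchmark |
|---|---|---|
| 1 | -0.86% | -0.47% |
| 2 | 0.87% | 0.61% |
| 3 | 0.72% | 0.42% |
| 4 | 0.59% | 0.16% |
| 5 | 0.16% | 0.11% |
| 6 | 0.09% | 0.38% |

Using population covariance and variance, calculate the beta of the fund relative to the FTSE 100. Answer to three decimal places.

r̄p = 0.2617%,  r̄m = 0.2017%
Cov = Σ(rp − r̄p)(rm − r̄m) / 6 = 0.1778
Var(rm) = Σ(rm − r̄m)² / 6 = 0.1179
β = Cov / Var = 0.1778 / 0.1179 = 1.5081

1.508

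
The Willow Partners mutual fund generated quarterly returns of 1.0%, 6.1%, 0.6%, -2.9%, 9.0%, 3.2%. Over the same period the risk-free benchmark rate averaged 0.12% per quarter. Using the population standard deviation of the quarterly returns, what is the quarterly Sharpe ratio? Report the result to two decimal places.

0.70

Mean return μ = 17.00 / 6 = 2.8333%
Σ(r − μ)² = (1 − 2.8333)² + (6.1 − 2.8333)² + (0.6 − 2.8333)² + … = 90.0533
σ = √[90.0533 / 6] = 3.8741%
Sharpe = (μ − rf) / σ = (2.8333 − 0.12) / 3.8741 = 2.7133 / 3.8741 = 0.7004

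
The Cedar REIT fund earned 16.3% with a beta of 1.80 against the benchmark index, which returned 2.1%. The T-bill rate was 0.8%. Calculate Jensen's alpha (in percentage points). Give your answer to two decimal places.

13.16

CAPM expected return = Rf + β(Rm − Rf) = 0.8% + 1.80 × (2.1% − 0.8%) = 0.8 + 1.80 × 1.30 = 3.1400%
Jensen's α = Rp − E[R] = 16.3% − 3.1400% = 13.1600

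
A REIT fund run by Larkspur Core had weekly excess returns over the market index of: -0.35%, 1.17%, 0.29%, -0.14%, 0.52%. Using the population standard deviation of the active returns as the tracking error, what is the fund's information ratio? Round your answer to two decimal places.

Mean return r̄ = 1.490 / 5 = 0.2980%
Population std dev = √[1.4215 / 5] = 0.5332%
IR = r̄ / tracking error = 0.2980 / 0.5332 = 0.5589

0.56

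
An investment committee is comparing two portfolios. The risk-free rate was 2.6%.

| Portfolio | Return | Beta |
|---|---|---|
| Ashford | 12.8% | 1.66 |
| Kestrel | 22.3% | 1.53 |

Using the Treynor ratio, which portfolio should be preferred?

Ashford: Treynor = (12.8% − 2.6%) / 1.66 = 6.145
Kestrel: Treynor = (22.3% − 2.6%) / 1.53 = 12.876
Highest: Kestrel (12.876).

Kestrel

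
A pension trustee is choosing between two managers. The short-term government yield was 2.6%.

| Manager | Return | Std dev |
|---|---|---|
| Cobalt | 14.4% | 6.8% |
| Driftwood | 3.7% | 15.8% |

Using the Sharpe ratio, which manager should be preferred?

Cobalt: Sharpe ratio = (14.4% − 2.6%) / 6.8% = 1.735
Driftwood: Sharpe ratio = (3.7% − 2.6%) / 15.8% = 0.070
Highest: Cobalt (1.735).

Cobalt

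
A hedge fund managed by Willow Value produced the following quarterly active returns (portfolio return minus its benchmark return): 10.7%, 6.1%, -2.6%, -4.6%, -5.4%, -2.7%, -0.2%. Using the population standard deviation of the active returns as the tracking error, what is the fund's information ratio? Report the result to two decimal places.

r̄ = (10.7 + 6.1 − 2.6 − 4.6 − 5.4 − 2.7 − 0.2) / 7 = 1.30 / 7 = 0.1857%
Σ(r − r̄)² = 215.8686; population σ = √(215.8686/7) = 5.5532%
IR = r̄ / tracking error = 0.1857 / 5.5532 = 0.0334

0.03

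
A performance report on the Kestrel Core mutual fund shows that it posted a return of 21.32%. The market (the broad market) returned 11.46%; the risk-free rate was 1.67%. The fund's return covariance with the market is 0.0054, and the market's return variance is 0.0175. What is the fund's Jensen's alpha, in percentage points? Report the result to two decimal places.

β = Cov / Var = 0.0054 / 0.0175 = 0.3086
E[R] = Rf + β(Rm − Rf) = 1.67% + 0.3086 × (11.46% − 1.67%) = 4.6912%
α = Rp − E[R] = 21.32% − 4.6912% = 16.6288

16.63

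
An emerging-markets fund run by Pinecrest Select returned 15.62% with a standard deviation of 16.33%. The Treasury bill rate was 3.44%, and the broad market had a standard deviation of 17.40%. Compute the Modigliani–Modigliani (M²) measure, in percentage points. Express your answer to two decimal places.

16.42

Sharpe = (Rp − Rf) / σp = (15.62% − 3.44%) / 16.33% = 0.7459
M² = Rf + Sharpe × σm = 3.44% + 0.7459 × 17.40% = 16.4187%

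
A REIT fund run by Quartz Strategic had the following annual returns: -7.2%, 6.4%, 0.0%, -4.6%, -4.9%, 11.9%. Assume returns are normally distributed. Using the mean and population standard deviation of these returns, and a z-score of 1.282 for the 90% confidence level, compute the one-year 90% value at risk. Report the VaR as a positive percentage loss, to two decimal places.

8.48

r̄ = (-7.2 + 6.4 + 0 − 4.6 − 4.9 + 11.9) / 6 = 1.60 / 6 = 0.2667%
Population σ = √[Σ(r − r̄)² / 6] = √[279.1533 / 6] = √46.5256 = 6.8210%
VaR = −(r̄ − z·σ) = −(0.2667 − 1.282 × 6.8210) = −(-8.4778) = 8.4778%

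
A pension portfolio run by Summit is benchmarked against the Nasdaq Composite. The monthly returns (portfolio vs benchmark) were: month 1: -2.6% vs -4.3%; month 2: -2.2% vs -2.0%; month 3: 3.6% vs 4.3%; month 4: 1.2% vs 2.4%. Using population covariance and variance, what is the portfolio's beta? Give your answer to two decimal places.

r̄p = 0.0000%,  r̄m = 0.1000%
Cov = Σ(rp − r̄p)(rm − r̄m) / 4 = 8.4850
Var(rm) = Σ(rm − r̄m)² / 4 = 11.6750
β = Cov / Var = 8.4850 / 11.6750 = 0.7268

0.73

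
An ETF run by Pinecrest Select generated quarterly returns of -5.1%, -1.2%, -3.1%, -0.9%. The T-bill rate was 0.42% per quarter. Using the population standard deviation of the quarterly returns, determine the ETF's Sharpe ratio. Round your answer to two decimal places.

r̄ = (-5.1 − 1.2 − 3.1 − 0.9) / 4 = -10.30 / 4 = -2.5750%
Population σ = √[Σ(r − r̄)² / 4] = √[11.3475 / 4] = √2.8369 = 1.6843%
Sharpe = (r̄ − rf) / σ = (-2.5750 − 0.42) / 1.6843 = -2.9950 / 1.6843 = -1.7782

-1.78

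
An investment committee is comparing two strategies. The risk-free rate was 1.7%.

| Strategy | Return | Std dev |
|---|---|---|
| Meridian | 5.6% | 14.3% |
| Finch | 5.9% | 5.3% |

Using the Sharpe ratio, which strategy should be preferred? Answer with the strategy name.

Meridian: Sharpe ratio = (5.6% − 1.7%) / 14.3% = 0.273
Finch: Sharpe ratio = (5.9% − 1.7%) / 5.3% = 0.792
Highest: Finch (0.792).

Finch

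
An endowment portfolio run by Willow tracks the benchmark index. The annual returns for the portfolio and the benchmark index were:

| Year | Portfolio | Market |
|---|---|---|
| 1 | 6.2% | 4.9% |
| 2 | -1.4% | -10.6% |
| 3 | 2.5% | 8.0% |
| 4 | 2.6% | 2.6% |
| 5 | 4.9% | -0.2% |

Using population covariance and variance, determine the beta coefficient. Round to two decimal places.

0.28

r̄p = 2.9600%,  r̄m = 0.9400%
Cov = Σ(rp − r̄p)(rm − r̄m) / 5 = 11.4176
Var(rm) = Σ(rm − r̄m)² / 5 = 40.5504
β = Cov / Var = 11.4176 / 40.5504 = 0.2816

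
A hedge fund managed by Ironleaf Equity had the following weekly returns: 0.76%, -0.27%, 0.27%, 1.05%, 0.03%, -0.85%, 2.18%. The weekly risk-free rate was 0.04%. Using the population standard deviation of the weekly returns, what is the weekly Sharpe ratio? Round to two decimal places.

Mean return μ = 3.170 / 7 = 0.4529%
Population std dev = √[5.8661 / 7] = 0.9154%
Sharpe = (μ − rf) / σ = (0.4529 − 0.04) / 0.9154 = 0.4129 / 0.9154 = 0.4511

0.45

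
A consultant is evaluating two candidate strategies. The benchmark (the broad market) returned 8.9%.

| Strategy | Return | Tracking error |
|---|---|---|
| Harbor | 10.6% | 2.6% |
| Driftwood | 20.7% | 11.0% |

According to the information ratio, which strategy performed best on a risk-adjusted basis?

Harbor: IR = (10.6% − 8.9%) / 2.6% = 0.654
Driftwood: IR = (20.7% − 8.9%) / 11.0% = 1.073
Highest: Driftwood (1.073).

Driftwood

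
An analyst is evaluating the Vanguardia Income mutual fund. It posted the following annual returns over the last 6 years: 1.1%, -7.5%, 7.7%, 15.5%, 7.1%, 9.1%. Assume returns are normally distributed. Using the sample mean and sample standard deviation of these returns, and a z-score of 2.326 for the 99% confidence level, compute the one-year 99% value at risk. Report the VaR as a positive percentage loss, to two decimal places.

r̄ = (1.1 − 7.5 + 7.7 + 15.5 + 7.1 + 9.1) / 6 = 33.00 / 6 = 5.5000%
Sample σ = √[Σ(r − r̄)² / 5] = √[308.7200 / 5] = √61.7440 = 7.8577%
VaR = −(r̄ − z·σ) = −(5.5000 − 2.326 × 7.8577) = −(-12.7770) = 12.7770%

12.78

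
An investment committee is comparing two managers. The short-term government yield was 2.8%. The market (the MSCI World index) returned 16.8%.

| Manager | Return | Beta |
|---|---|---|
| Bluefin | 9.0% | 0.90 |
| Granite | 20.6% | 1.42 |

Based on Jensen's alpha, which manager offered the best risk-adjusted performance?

Bluefin: α = 9.0% − [2.8% + 0.90 × (16.8% − 2.8%)] = -6.400
Granite: α = 20.6% − [2.8% + 1.42 × (16.8% − 2.8%)] = -2.080
Highest: Granite (-2.080).

Granite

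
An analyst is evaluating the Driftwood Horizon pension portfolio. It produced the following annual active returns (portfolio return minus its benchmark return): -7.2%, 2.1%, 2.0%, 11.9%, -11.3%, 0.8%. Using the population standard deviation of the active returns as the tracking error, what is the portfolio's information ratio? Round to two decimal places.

r̄ = (-7.2 + 2.1 + 2 + 11.9 − 11.3 + 0.8) / 6 = -1.70 / 6 = -0.2833%
Population std dev = √[329.7083 / 6] = 7.4129%
IR = r̄ / tracking error = -0.2833 / 7.4129 = -0.0382

-0.04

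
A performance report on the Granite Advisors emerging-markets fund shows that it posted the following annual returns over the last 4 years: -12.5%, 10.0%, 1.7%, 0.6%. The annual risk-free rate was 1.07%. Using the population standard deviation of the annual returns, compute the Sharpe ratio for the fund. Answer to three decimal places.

-0.139

r̄ = (-12.5 + 10 + 1.7 + 0.6) / 4 = -0.0500%
Population std dev = √[259.4900 / 4] = 8.0543%
Sharpe = (r̄ − rf) / σ = (-0.0500 − 1.07) / 8.0543 = -1.1200 / 8.0543 = -0.1391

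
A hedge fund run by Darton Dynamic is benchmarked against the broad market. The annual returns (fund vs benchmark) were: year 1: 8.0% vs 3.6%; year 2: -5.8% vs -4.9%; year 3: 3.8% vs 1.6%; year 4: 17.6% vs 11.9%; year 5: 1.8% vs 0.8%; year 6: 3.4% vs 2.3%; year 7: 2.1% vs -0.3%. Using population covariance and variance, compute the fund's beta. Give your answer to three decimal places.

r̄p = 4.4143%,  r̄m = 2.1429%
Cov = Σ(rp − r̄p)(rm − r̄m) / 7 = 30.7365
Var(rm) = Σ(rm − r̄m)² / 7 = 22.1453
β = Cov / Var = 30.7365 / 22.1453 = 1.3879

1.388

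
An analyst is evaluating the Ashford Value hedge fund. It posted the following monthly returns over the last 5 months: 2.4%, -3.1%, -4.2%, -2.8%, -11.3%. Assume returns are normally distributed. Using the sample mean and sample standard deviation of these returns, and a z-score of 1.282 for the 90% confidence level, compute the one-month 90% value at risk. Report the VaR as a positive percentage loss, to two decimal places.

10.09

Mean return r̄ = -19.00 / 5 = -3.8000%
Σ(r − r̄)² = 96.3400; sample σ = √(96.3400/4) = 4.9076%
VaR = −(r̄ − z·σ) = −(-3.8000 − 1.282 × 4.9076) = −(-10.0915) = 10.0915%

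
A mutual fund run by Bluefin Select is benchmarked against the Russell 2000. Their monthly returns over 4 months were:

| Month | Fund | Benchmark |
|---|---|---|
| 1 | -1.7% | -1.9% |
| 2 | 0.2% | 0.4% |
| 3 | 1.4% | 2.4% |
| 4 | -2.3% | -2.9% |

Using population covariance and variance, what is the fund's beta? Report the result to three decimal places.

0.717

r̄p = -0.6000%,  r̄m = -0.5000%
Cov = Σ(rp − r̄p)(rm − r̄m) / 4 = 3.0350
Var(rm) = Σ(rm − r̄m)² / 4 = 4.2350
β = Cov / Var = 3.0350 / 4.2350 = 0.7166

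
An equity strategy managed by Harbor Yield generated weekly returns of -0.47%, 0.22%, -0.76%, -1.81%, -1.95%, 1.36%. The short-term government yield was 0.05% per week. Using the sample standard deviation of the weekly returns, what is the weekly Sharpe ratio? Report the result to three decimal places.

μ = (-0.47 + 0.22 − 0.76 − 1.81 − 1.95 + 1.36) / 6 = -0.5683%
Σ(r − μ)² = (-0.47 − (-0.5683))² + (0.22 − (-0.5683))² + … = 7.8371
sample σ = √(7.8371 / 5) = √1.5674 = 1.2520%
Sharpe = (μ − rf) / σ = (-0.5683 − 0.05) / 1.2520 = -0.6183 / 1.2520 = -0.4938

-0.494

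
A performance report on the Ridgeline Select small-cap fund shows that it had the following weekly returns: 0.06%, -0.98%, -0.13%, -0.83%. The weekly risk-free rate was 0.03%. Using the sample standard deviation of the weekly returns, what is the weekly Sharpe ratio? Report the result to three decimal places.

-0.977

r̄ = (0.06 − 0.98 − 0.13 − 0.83) / 4 = -1.880 / 4 = -0.4700%
Sample σ = √[Σ(r − r̄)² / 3] = √[0.7862 / 3] = √0.2621 = 0.5120%
Sharpe = (r̄ − rf) / σ = (-0.4700 − 0.03) / 0.5120 = -0.5000 / 0.5120 = -0.9766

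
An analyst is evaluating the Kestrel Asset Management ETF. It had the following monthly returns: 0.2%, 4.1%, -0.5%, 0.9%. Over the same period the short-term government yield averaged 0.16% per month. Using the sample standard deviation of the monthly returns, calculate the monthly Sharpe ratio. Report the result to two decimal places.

0.50

μ = (0.2 + 4.1 − 0.5 + 0.9) / 4 = 1.1750%
Σ(r − μ)² = (0.2 − 1.1750)² + (4.1 − 1.1750)² + … = 12.3875
sample σ = √(12.3875 / 3) = √4.1292 = 2.0320%
Sharpe = (μ − rf) / σ = (1.1750 − 0.16) / 2.0320 = 1.0150 / 2.0320 = 0.4995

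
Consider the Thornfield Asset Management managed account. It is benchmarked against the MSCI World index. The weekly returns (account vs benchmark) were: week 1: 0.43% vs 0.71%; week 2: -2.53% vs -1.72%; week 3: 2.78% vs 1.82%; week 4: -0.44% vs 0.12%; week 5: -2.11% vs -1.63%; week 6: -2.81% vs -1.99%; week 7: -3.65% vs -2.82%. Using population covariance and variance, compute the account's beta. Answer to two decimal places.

r̄p = -1.1900%,  r̄m = -0.7871%
Cov = Σ(rp − r̄p)(rm − r̄m) / 7 = 3.2044
Var(rm) = Σ(rm − r̄m)² / 7 = 2.4316
β = Cov / Var = 3.2044 / 2.4316 = 1.3178

1.32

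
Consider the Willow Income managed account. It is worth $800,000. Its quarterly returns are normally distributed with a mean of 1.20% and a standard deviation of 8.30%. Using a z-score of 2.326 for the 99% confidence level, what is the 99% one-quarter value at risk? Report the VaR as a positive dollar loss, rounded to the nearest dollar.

$144,846

Return at the 99% tail: μ − z·σ = 1.20% − 2.326 × 8.30% = 1.2 − 19.3058 = -18.1058%
VaR = −(-18.1058%) × $800,000 = 18.1058% × $800,000 = $144,846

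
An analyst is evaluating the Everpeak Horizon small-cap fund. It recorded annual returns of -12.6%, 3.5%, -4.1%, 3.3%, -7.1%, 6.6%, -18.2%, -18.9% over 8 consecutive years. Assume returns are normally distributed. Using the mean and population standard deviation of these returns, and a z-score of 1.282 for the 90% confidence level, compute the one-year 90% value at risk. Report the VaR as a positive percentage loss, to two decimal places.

r̄ = (-12.6 + 3.5 − 4.1 + 3.3 − 7.1 + 6.6 − 18.2 − 18.9) / 8 = -47.50 / 8 = -5.9375%
Population σ = √[Σ(r − r̄)² / 8] = √[699.0988 / 8] = √87.3874 = 9.3481%
VaR = −(r̄ − z·σ) = −(-5.9375 − 1.282 × 9.3481) = −(-17.9218) = 17.9218%

17.92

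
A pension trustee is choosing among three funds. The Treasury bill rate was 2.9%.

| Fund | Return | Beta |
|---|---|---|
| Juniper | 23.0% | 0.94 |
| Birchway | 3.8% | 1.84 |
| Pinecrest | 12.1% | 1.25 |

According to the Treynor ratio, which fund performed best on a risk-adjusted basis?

Juniper: Treynor = (23.0% − 2.9%) / 0.94 = 21.383
Birchway: Treynor = (3.8% − 2.9%) / 1.84 = 0.489
Pinecrest: Treynor = (12.1% − 2.9%) / 1.25 = 7.360
Highest: Juniper (21.383).

Juniper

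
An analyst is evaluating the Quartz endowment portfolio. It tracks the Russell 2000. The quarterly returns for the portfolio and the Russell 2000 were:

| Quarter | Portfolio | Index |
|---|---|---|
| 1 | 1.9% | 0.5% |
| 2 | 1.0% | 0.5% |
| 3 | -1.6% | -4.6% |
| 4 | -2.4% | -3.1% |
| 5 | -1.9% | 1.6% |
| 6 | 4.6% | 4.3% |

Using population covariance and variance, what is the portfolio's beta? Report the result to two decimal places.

r̄p = 0.2667%,  r̄m = -0.1333%
Cov = Σ(rp − r̄p)(rm − r̄m) / 6 = 5.5339
Var(rm) = Σ(rm − r̄m)² / 6 = 8.7022
β = Cov / Var = 5.5339 / 8.7022 = 0.6359

0.64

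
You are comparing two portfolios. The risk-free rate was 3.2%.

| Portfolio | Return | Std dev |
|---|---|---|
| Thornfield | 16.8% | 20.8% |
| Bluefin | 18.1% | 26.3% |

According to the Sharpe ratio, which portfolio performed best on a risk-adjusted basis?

Thornfield

Thornfield: Sharpe ratio = (16.8% − 3.2%) / 20.8% = 0.654
Bluefin: Sharpe ratio = (18.1% − 3.2%) / 26.3% = 0.567
Highest: Thornfield (0.654).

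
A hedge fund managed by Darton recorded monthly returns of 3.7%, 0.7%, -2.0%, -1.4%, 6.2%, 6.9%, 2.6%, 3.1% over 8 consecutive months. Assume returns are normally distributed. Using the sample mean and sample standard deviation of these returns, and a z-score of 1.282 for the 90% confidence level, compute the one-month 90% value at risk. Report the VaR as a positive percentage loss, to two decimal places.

r̄ = (3.7 + 0.7 − 2 − 1.4 + 6.2 + 6.9 + 2.6 + 3.1) / 8 = 2.4750%
Σ(r − r̄)² = (3.7 − 2.4750)² + (0.7 − 2.4750)² + (-2 − 2.4750)² + … = 73.5550
sample σ = √(73.5550 / 7) = √10.5079 = 3.2416%
VaR = −(r̄ − z·σ) = −(2.4750 − 1.282 × 3.2416) = −(-1.6807) = 1.6807%

1.68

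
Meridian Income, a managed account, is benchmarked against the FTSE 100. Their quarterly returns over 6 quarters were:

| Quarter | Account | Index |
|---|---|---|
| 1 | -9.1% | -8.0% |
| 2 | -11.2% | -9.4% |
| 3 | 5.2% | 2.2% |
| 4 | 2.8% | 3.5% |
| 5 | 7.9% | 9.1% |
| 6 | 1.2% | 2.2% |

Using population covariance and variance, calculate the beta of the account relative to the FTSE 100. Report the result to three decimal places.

1.064

r̄p = -0.5333%,  r̄m = -0.0667%
Cov = Σ(rp − r̄p)(rm − r̄m) / 6 = 45.6061
Var(rm) = Σ(rm − r̄m)² / 6 = 42.8456
β = Cov / Var = 45.6061 / 42.8456 = 1.0644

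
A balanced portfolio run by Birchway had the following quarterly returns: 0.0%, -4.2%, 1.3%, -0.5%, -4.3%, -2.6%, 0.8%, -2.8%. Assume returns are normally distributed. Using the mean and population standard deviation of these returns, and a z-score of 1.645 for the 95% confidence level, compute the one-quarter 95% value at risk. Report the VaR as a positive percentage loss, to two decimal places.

4.95

Mean return r̄ = -12.30 / 8 = -1.5375%
Σ(r − r̄)² = (0 − (-1.5375))² + (-4.2 − (-1.5375))² + … = 34.3988
population σ = √(34.3988 / 8) = √4.2999 = 2.0736%
VaR = −(r̄ − z·σ) = −(-1.5375 − 1.645 × 2.0736) = −(-4.9486) = 4.9486%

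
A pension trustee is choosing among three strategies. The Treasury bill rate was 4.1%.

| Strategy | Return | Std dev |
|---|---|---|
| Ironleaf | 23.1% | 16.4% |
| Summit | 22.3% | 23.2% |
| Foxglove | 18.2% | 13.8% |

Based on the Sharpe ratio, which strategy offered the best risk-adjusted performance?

Ironleaf: Sharpe ratio = (23.1% − 4.1%) / 16.4% = 1.159
Summit: Sharpe ratio = (22.3% − 4.1%) / 23.2% = 0.784
Foxglove: Sharpe ratio = (18.2% − 4.1%) / 13.8% = 1.022
Highest: Ironleaf (1.159).

Ironleaf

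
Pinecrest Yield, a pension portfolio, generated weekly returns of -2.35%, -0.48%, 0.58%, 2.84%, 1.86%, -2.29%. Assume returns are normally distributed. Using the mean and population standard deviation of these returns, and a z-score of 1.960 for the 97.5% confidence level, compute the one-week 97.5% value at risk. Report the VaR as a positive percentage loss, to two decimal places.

r̄ = (-2.35 − 0.48 + 0.58 + 2.84 + 1.86 − 2.29) / 6 = 0.160 / 6 = 0.0267%
Σ(r − r̄)² = (-2.35 − 0.0267)² + (-0.48 − 0.0267)² + … = 22.8543
σ = √[22.8543 / 6] = 1.9517%
VaR = −(r̄ − z·σ) = −(0.0267 − 1.960 × 1.9517) = −(-3.7986) = 3.7986%

3.80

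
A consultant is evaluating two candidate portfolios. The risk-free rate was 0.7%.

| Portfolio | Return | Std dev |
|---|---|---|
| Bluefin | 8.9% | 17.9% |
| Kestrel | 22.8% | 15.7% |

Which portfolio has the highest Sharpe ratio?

Kestrel

Bluefin: Sharpe ratio = (8.9% − 0.7%) / 17.9% = 0.458
Kestrel: Sharpe ratio = (22.8% − 0.7%) / 15.7% = 1.408
Highest: Kestrel (1.408).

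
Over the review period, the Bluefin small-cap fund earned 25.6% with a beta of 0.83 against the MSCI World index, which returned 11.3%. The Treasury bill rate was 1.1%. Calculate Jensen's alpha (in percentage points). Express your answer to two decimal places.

CAPM expected return = Rf + β(Rm − Rf) = 1.1% + 0.83 × (11.3% − 1.1%) = 1.1 + 0.83 × 10.20 = 9.5660%
Jensen's α = Rp − E[R] = 25.6% − 9.5660% = 16.0340

16.03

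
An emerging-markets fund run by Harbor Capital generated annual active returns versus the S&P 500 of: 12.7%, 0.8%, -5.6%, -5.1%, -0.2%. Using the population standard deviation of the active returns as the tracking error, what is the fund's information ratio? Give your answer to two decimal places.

r̄ = (12.7 + 0.8 − 5.6 − 5.1 − 0.2) / 5 = 2.60 / 5 = 0.5200%
Σ(r − r̄)² = 217.9880; population σ = √(217.9880/5) = 6.6028%
IR = r̄ / tracking error = 0.5200 / 6.6028 = 0.0788

0.08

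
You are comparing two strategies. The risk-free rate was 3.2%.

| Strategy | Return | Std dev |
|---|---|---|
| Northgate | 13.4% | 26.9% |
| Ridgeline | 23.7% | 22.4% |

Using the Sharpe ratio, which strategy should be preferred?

Ridgeline

Northgate: Sharpe ratio = (13.4% − 3.2%) / 26.9% = 0.379
Ridgeline: Sharpe ratio = (23.7% − 3.2%) / 22.4% = 0.915
Highest: Ridgeline (0.915).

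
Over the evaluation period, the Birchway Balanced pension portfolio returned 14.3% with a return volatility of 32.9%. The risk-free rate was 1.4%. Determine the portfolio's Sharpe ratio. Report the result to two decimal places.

0.39

Sharpe = (Rp − Rf) / σp = (14.3% − 1.4%) / 32.9% = 12.90% / 32.9% = 0.3921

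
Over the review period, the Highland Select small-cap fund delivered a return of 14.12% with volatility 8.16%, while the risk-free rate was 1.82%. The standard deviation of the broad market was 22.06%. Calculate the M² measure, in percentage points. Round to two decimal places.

Sharpe = (Rp − Rf) / σp = (14.12% − 1.82%) / 8.16% = 1.5074
M² = Rf + Sharpe × σm = 1.82% + 1.5074 × 22.06% = 35.0732%

35.07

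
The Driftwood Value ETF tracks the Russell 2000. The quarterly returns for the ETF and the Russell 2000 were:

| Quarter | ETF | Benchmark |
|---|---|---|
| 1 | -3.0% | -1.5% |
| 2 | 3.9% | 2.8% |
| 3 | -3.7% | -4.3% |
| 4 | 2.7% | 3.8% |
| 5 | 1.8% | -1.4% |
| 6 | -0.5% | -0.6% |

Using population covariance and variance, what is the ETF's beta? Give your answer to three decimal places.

r̄p = 0.2000%,  r̄m = -0.2000%
Cov = Σ(rp − r̄p)(rm − r̄m) / 6 = 6.6017
Var(rm) = Σ(rm − r̄m)² / 6 = 7.5167
β = Cov / Var = 6.6017 / 7.5167 = 0.8783

0.878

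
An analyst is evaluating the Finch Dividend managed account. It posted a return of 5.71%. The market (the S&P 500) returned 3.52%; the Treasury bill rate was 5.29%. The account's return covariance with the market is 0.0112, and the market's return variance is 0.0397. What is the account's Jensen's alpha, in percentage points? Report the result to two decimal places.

β = Cov / Var = 0.0112 / 0.0397 = 0.2821
E[R] = Rf + β(Rm − Rf) = 5.29% + 0.2821 × (3.52% − 5.29%) = 4.7907%
α = Rp − E[R] = 5.71% − 4.7907% = 0.9193

0.92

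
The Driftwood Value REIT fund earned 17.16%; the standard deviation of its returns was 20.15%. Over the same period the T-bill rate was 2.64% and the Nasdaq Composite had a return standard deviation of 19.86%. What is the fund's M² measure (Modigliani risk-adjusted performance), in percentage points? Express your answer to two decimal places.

Sharpe = (Rp − Rf) / σp = (17.16% − 2.64%) / 20.15% = 0.7206
M² = Rf + Sharpe × σm = 2.64% + 0.7206 × 19.86% = 16.9511%

16.95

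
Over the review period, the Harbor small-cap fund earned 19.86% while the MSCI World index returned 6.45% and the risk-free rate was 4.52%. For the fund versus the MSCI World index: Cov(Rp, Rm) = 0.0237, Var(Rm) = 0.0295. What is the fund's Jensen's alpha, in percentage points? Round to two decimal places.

β = Cov / Var = 0.0237 / 0.0295 = 0.8034
E[R] = Rf + β(Rm − Rf) = 4.52% + 0.8034 × (6.45% − 4.52%) = 6.0706%
α = Rp − E[R] = 19.86% − 6.0706% = 13.7894

13.79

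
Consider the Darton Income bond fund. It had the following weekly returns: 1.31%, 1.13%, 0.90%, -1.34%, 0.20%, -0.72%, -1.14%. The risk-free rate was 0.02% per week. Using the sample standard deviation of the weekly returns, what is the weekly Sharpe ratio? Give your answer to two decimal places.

r̄ = (1.31 + 1.13 + 0.9 − 1.34 + 0.2 − 0.72 − 1.14) / 7 = 0.0486%
Sample std dev = √[7.4401 / 6] = 1.1136%
Sharpe = (r̄ − rf) / σ = (0.0486 − 0.02) / 1.1136 = 0.0286 / 1.1136 = 0.0257

0.03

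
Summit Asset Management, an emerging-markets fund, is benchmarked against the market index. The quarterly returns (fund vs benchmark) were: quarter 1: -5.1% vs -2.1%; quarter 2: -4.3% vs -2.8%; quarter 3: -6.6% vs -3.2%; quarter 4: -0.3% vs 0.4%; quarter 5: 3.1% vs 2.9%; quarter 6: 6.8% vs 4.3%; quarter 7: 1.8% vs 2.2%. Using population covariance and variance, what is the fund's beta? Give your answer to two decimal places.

1.61

r̄p = -0.6571%,  r̄m = 0.2429%
Cov = Σ(rp − r̄p)(rm − r̄m) / 7 = 12.4367
Var(rm) = Σ(rm − r̄m)² / 7 = 7.7110
β = Cov / Var = 12.4367 / 7.7110 = 1.6129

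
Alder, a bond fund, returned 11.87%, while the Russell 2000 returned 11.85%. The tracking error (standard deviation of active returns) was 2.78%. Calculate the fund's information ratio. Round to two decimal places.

0.01

IR = (Rp − Rb) / TE = (11.87% − 11.85%) / 2.78% = 0.02% / 2.78% = 0.0072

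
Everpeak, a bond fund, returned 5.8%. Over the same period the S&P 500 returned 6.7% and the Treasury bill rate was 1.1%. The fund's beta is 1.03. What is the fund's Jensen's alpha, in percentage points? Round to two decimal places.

CAPM expected return = Rf + β(Rm − Rf) = 1.1% + 1.03 × (6.7% − 1.1%) = 1.1 + 1.03 × 5.60 = 6.8680%
Jensen's α = Rp − E[R] = 5.8% − 6.8680% = -1.0680

-1.07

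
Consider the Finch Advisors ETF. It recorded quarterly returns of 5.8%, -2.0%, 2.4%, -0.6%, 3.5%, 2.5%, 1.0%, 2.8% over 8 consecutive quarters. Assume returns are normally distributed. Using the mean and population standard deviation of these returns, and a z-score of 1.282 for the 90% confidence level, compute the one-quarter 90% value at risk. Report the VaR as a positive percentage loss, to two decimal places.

0.99

r̄ = (5.8 − 2 + 2.4 − 0.6 + 3.5 + 2.5 + 1 + 2.8) / 8 = 15.40 / 8 = 1.9250%
Population std dev = √[41.4550 / 8] = 2.2764%
VaR = −(r̄ − z·σ) = −(1.9250 − 1.282 × 2.2764) = −(-0.9933) = 0.9933%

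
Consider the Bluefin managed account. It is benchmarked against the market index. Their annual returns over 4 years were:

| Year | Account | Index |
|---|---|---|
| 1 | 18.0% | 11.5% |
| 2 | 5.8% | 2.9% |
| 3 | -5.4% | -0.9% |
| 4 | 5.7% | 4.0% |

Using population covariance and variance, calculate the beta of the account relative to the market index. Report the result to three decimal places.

r̄p = 6.0250%,  r̄m = 4.3750%
Cov = Σ(rp − r̄p)(rm − r̄m) / 4 = 36.5106
Var(rm) = Σ(rm − r̄m)² / 4 = 20.2269
β = Cov / Var = 36.5106 / 20.2269 = 1.8051

1.805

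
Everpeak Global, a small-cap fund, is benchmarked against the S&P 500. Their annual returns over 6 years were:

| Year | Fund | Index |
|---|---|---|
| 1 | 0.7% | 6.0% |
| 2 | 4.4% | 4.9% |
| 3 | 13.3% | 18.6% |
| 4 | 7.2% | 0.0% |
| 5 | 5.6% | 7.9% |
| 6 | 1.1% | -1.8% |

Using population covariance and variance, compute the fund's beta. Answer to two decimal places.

0.48

r̄p = 5.3833%,  r̄m = 5.9333%
Cov = Σ(rp − r̄p)(rm − r̄m) / 6 = 20.6256
Var(rm) = Σ(rm − r̄m)² / 6 = 43.3989
β = Cov / Var = 20.6256 / 43.3989 = 0.4753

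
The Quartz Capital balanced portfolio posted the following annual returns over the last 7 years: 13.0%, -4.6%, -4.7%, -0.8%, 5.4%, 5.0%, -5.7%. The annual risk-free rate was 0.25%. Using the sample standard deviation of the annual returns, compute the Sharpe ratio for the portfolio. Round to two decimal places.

r̄ = (13 − 4.6 − 4.7 − 0.8 + 5.4 + 5 − 5.7) / 7 = 7.60 / 7 = 1.0857%
Sample std dev = √[291.2886 / 6] = 6.9676%
Sharpe = (r̄ − rf) / σ = (1.0857 − 0.25) / 6.9676 = 0.8357 / 6.9676 = 0.1199

0.12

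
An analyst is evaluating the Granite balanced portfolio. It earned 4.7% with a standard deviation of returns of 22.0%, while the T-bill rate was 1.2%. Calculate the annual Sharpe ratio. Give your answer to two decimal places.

Sharpe = (Rp − Rf) / σp = (4.7% − 1.2%) / 22.0% = 3.50% / 22.0% = 0.1591

0.16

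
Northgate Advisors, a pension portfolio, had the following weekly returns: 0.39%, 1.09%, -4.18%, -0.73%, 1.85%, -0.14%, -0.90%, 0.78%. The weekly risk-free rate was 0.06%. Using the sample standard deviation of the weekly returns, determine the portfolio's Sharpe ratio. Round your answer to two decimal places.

-0.16

Mean return r̄ = -1.840 / 8 = -0.2300%
Σ(r − r̄)² = (0.39 − (-0.2300))² + (1.09 − (-0.2300))² + … = 23.7828
sample σ = √(23.7828 / 7) = √3.3975 = 1.8432%
Sharpe = (r̄ − rf) / σ = (-0.2300 − 0.06) / 1.8432 = -0.2900 / 1.8432 = -0.1573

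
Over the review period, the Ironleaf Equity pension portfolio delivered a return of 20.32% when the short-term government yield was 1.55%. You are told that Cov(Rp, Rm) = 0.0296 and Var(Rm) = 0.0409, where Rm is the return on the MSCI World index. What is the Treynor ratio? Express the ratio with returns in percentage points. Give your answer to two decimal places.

25.94

β = Cov / Var = 0.0296 / 0.0409 = 0.7237
Treynor = (Rp − Rf) / β = (20.32% − 1.55%) / 0.7237 = 18.77 / 0.7237 = 25.9362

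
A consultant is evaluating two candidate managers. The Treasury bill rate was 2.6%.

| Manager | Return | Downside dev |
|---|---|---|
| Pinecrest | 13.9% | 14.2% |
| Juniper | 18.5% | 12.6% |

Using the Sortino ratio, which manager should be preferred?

Juniper

Pinecrest: Sortino ratio = (13.9% − 2.6%) / 14.2% = 0.796
Juniper: Sortino ratio = (18.5% − 2.6%) / 12.6% = 1.262
Highest: Juniper (1.262).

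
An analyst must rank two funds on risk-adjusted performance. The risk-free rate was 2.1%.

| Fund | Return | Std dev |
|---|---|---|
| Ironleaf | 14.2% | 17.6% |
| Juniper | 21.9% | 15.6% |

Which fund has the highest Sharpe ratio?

Juniper

Ironleaf: Sharpe ratio = (14.2% − 2.1%) / 17.6% = 0.688
Juniper: Sharpe ratio = (21.9% − 2.1%) / 15.6% = 1.269
Highest: Juniper (1.269).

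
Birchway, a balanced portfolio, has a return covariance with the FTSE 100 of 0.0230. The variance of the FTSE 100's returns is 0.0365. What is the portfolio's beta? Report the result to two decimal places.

β = Cov(Rp, Rm) / Var(Rm) = 0.0230 / 0.0365 = 0.6301

0.63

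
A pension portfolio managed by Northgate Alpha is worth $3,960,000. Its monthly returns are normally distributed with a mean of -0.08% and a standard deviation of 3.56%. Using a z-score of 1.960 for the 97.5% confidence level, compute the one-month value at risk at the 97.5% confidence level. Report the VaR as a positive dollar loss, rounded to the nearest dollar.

$279,481

Return at the 97.5% tail: μ − z·σ = -0.08% − 1.960 × 3.56% = -0.08 − 6.9776 = -7.0576%
VaR = −(-7.0576%) × $3,960,000 = 7.0576% × $3,960,000 = $279,481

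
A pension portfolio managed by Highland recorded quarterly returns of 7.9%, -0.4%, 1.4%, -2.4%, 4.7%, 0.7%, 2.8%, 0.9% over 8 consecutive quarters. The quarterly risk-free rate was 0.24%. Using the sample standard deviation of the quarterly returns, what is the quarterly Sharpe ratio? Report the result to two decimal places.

Mean return r̄ = 15.60 / 8 = 1.9500%
Sample std dev = √[71.1000 / 7] = 3.1870%
Sharpe = (r̄ − rf) / σ = (1.9500 − 0.24) / 3.1870 = 1.7100 / 3.1870 = 0.5366

0.54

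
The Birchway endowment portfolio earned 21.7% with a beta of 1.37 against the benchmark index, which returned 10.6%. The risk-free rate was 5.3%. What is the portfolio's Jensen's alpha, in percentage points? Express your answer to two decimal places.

9.14

CAPM expected return = Rf + β(Rm − Rf) = 5.3% + 1.37 × (10.6% − 5.3%) = 5.3 + 1.37 × 5.30 = 12.5610%
Jensen's α = Rp − E[R] = 21.7% − 12.5610% = 9.1390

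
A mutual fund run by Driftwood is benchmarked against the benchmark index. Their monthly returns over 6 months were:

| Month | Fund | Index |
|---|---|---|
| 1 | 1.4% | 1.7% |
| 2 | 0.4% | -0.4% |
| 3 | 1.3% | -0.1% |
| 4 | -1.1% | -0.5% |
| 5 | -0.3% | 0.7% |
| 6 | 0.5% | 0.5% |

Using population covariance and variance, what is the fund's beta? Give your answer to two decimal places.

r̄p = 0.3667%,  r̄m = 0.3167%
Cov = Σ(rp − r̄p)(rm − r̄m) / 6 = 0.3306
Var(rm) = Σ(rm − r̄m)² / 6 = 0.5747
β = Cov / Var = 0.3306 / 0.5747 = 0.5753

0.58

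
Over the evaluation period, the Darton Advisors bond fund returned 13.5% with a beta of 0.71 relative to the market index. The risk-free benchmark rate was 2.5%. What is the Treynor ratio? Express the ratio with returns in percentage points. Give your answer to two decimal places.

Treynor = (Rp − Rf) / β = (13.5% − 2.5%) / 0.71 = 11.00 / 0.71 = 15.4930

15.49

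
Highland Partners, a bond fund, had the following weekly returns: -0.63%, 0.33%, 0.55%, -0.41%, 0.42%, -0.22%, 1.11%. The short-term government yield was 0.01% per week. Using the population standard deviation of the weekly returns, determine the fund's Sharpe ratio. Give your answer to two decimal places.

r̄ = (-0.63 + 0.33 + 0.55 − 0.41 + 0.42 − 0.22 + 1.11) / 7 = 1.150 / 7 = 0.1643%
Population std dev = √[2.2444 / 7] = 0.5662%
Sharpe = (r̄ − rf) / σ = (0.1643 − 0.01) / 0.5662 = 0.1543 / 0.5662 = 0.2725

0.27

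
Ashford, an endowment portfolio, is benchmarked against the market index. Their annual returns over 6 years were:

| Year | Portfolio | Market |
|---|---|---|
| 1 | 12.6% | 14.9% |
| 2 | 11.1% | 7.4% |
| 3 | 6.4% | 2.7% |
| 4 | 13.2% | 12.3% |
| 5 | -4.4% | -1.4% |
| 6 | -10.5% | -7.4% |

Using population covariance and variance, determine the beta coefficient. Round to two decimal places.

1.12

r̄p = 4.7333%,  r̄m = 4.7500%
Cov = Σ(rp − r̄p)(rm − r̄m) / 6 = 66.4133
Var(rm) = Σ(rm − r̄m)² / 6 = 59.4492
β = Cov / Var = 66.4133 / 59.4492 = 1.1171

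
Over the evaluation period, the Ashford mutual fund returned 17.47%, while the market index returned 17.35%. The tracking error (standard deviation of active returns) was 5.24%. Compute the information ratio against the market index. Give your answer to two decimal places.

IR = (Rp − Rb) / TE = (17.47% − 17.35%) / 5.24% = 0.12% / 5.24% = 0.0229

0.02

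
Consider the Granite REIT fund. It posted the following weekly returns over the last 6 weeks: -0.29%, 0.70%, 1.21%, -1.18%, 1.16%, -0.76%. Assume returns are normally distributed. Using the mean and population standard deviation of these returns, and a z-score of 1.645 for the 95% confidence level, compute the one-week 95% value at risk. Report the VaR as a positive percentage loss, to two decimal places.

r̄ = (-0.29 + 0.7 + 1.21 − 1.18 + 1.16 − 0.76) / 6 = 0.1400%
Population σ = √[Σ(r − r̄)² / 6] = √[5.2362 / 6] = √0.8727 = 0.9342%
VaR = −(r̄ − z·σ) = −(0.1400 − 1.645 × 0.9342) = −(-1.3968) = 1.3968%

1.40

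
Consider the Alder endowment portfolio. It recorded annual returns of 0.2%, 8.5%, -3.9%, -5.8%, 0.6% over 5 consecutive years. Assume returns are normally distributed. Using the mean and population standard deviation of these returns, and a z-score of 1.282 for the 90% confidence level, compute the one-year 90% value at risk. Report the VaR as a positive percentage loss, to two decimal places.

6.40

Mean return r̄ = -0.40 / 5 = -0.0800%
Population σ = √[Σ(r − r̄)² / 5] = √[121.4680 / 5] = √24.2936 = 4.9289%
VaR = −(r̄ − z·σ) = −(-0.0800 − 1.282 × 4.9289) = −(-6.3988) = 6.3988%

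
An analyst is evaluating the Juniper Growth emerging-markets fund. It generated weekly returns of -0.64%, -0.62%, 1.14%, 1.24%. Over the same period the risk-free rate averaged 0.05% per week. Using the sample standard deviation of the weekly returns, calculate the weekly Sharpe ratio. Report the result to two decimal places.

0.22

Mean return r̄ = 1.120 / 4 = 0.2800%
Σ(r − r̄)² = 3.3176; sample σ = √(3.3176/3) = 1.0516%
Sharpe = (r̄ − rf) / σ = (0.2800 − 0.05) / 1.0516 = 0.2300 / 1.0516 = 0.2187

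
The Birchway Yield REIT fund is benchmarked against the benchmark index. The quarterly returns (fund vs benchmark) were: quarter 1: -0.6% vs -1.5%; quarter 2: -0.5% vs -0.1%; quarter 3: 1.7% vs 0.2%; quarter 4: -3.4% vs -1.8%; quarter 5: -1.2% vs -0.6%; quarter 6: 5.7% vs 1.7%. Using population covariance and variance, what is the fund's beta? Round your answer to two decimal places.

2.29

r̄p = 0.2833%,  r̄m = -0.3500%
Cov = Σ(rp − r̄p)(rm − r̄m) / 6 = 3.0692
Var(rm) = Σ(rm − r̄m)² / 6 = 1.3425
β = Cov / Var = 3.0692 / 1.3425 = 2.2862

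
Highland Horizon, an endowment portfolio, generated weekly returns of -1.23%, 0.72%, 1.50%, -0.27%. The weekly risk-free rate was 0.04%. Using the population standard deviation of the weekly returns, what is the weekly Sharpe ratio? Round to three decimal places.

r̄ = (-1.23 + 0.72 + 1.5 − 0.27) / 4 = 0.1800%
Σ(r − r̄)² = 4.2246; population σ = √(4.2246/4) = 1.0277%
Sharpe = (r̄ − rf) / σ = (0.1800 − 0.04) / 1.0277 = 0.1400 / 1.0277 = 0.1362

0.136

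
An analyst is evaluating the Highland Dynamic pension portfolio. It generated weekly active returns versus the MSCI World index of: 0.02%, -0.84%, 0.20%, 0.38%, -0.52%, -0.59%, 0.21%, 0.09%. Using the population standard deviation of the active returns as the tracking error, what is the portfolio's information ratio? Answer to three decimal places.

-0.311

Mean return r̄ = -1.050 / 8 = -0.1313%
Population std dev = √[1.4233 / 8] = 0.4218%
IR = r̄ / tracking error = -0.1313 / 0.4218 = -0.3113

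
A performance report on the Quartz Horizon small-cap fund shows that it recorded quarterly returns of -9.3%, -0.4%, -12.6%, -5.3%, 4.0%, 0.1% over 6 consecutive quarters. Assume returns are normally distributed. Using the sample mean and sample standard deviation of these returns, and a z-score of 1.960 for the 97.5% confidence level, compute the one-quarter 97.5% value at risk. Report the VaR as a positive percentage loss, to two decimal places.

r̄ = (-9.3 − 0.4 − 12.6 − 5.3 + 4 + 0.1) / 6 = -3.9167%
Σ(r − r̄)² = (-9.3 − (-3.9167))² + (-0.4 − (-3.9167))² + (-12.6 − (-3.9167))² + … = 197.4683
sample σ = √(197.4683 / 5) = √39.4937 = 6.2844%
VaR = −(r̄ − z·σ) = −(-3.9167 − 1.960 × 6.2844) = −(-16.2341) = 16.2341%

16.23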